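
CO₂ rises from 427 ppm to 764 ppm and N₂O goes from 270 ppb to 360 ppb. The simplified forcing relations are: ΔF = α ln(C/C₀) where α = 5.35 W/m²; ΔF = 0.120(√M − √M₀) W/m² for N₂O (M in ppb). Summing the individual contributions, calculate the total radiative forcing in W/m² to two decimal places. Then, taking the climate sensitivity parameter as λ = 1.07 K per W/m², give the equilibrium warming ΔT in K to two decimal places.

CO₂: 5.35 × ln(764/427) = 5.35 × ln(1.78923) = 5.35 × 0.58179 = 3.1126 W/m².
N₂O: 0.120 × (√360 − √270) = 0.120 × (18.9737 − 16.4317) = 0.120 × 2.5420 = 0.3050 W/m².
Total ΔF = 3.1126 + 0.3050 = 3.4176 W/m².
ΔT = λ ΔF = 1.07 × 3.42 = 3.6594 K.

ΔF = 3.42 W/m²; ΔT = 3.66 K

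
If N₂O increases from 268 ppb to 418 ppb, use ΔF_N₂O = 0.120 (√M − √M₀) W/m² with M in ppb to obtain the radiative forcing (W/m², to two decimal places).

N₂O: 0.120 × (√418 − √268) = 0.120 × (20.4450 − 16.3707) = 0.120 × 4.0743 = 0.4889 W/m².

ΔF = 0.49 W/m²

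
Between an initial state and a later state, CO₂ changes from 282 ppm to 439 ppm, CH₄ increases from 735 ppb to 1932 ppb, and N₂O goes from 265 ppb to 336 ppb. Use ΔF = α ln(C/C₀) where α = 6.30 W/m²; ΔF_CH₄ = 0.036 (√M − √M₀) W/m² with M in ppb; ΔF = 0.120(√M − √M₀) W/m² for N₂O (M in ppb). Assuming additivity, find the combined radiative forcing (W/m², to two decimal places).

CO₂: 6.30 × ln(439/282) = 6.30 × ln(1.55674) = 6.30 × 0.44259 = 2.7883 W/m².
CH₄: 0.036 × (√1932 − √735) = 0.036 × (43.9545 − 27.1109) = 0.036 × 16.8436 = 0.6064 W/m².
N₂O: 0.120 × (√336 − √265) = 0.120 × (18.3303 − 16.2788) = 0.120 × 2.0515 = 0.2462 W/m².
Total ΔF = 2.7883 + 0.6064 + 0.2462 = 3.6409 W/m².

ΔF = 3.64 W/m²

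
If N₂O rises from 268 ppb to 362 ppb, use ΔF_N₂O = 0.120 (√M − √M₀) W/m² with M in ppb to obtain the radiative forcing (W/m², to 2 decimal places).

ΔF = 0.32 W/m²

N₂O: 0.120 × (√362 − √268) = 0.120 × (19.0263 − 16.3707) = 0.120 × 2.6556 = 0.3187 W/m².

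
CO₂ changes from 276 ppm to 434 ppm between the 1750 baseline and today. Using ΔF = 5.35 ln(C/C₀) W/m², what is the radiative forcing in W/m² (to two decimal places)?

ΔF = 2.42 W/m²

CO₂: 5.35 × ln(434/276) = 5.35 × ln(1.57246) = 5.35 × 0.45264 = 2.4216 W/m².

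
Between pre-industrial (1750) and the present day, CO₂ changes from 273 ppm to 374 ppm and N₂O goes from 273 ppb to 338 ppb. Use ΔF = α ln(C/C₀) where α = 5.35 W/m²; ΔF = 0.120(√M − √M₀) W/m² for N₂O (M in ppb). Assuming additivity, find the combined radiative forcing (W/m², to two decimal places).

CO₂: 5.35 × ln(374/273) = 5.35 × ln(1.36996) = 5.35 × 0.31478 = 1.6841 W/m².
N₂O: 0.120 × (√338 − √273) = 0.120 × (18.3848 − 16.5227) = 0.120 × 1.8621 = 0.2235 W/m².
Total ΔF = 1.6841 + 0.2235 = 1.9076 W/m².

ΔF = 1.91 W/m²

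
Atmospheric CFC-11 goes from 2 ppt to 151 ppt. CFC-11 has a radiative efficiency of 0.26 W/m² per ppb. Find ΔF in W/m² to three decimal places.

CFC-11: Δ = 151 − 2 = 149 ppt = 0.149 ppb; ΔF = 0.26 × 0.149 = 0.0387 W/m².

ΔF = 0.039 W/m²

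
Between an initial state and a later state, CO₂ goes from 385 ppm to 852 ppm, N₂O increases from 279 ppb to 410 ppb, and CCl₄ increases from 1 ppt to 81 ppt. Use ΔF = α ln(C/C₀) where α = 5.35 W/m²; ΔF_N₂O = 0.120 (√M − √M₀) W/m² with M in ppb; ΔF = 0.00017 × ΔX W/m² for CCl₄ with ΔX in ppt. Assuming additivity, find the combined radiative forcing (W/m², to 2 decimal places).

ΔF = 4.69 W/m²

CO₂: 5.35 × ln(852/385) = 5.35 × ln(2.21299) = 5.35 × 0.79434 = 4.2497 W/m².
N₂O: 0.120 × (√410 − √279) = 0.120 × (20.2485 − 16.7033) = 0.120 × 3.5452 = 0.4254 W/m².
CCl₄: ΔF = 0.00017 × (81 − 1) = 0.00017 × 80 = 0.0136 W/m².
Total ΔF = 4.2497 + 0.4254 + 0.0136 = 4.6887 W/m².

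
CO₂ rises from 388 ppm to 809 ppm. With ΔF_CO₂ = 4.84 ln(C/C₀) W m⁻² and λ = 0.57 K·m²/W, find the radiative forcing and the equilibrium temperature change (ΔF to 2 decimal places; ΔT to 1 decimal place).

CO₂: 4.84 × ln(809/388) = 4.84 × ln(2.08505) = 4.84 × 0.73479 = 3.5564 W/m².
ΔT = λ ΔF = 0.57 × 3.56 = 2.0292 K.

ΔF = 3.56 W/m²; ΔT = 2.0 K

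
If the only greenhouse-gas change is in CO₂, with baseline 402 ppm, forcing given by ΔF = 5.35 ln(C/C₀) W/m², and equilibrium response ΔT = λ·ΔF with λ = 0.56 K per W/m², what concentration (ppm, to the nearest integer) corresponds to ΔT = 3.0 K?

Required forcing: ΔF = ΔT/λ = 3.0/0.56 = 5.3571 W/m².
Then ln(C/402) = ΔF/5.35 = 5.3571/5.35 = 1.00133.
So C = 402 × e^1.00133 = 402 × 2.72190 = 1094.20 ppm.

C ≈ 1094 ppm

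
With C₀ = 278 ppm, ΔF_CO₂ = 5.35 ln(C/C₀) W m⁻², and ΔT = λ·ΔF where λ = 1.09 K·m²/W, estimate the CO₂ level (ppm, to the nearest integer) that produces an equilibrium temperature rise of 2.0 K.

Required forcing: ΔF = ΔT/λ = 2.0/1.09 = 1.8349 W/m².
Then ln(C/278) = ΔF/5.35 = 1.8349/5.35 = 0.34297.
So C = 278 × e^0.34297 = 278 × 1.40913 = 391.74 ppm.

C ≈ 392 ppm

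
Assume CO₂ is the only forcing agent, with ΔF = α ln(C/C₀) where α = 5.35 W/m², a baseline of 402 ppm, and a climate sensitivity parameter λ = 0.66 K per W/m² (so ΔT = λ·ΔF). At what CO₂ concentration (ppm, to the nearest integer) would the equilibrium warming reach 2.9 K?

C ≈ 914 ppm

Required forcing: ΔF = ΔT/λ = 2.9/0.66 = 4.3939 W/m².
Then ln(C/402) = ΔF/5.35 = 4.3939/5.35 = 0.82129.
So C = 402 × e^0.82129 = 402 × 2.27343 = 913.92 ppm.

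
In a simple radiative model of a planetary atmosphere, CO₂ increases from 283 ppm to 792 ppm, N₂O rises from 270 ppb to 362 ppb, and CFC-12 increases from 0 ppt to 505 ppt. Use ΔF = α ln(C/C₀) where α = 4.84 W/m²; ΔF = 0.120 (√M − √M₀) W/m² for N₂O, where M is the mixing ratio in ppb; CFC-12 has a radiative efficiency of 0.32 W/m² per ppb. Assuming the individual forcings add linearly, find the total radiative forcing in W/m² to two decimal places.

CO₂: 4.84 × ln(792/283) = 4.84 × ln(2.79859) = 4.84 × 1.02912 = 4.9809 W/m².
N₂O: 0.120 × (√362 − √270) = 0.120 × (19.0263 − 16.4317) = 0.120 × 2.5946 = 0.3114 W/m².
CFC-12: Δ = 505 − 0 = 505 ppt = 0.505 ppb; ΔF = 0.32 × 0.505 = 0.1616 W/m².
Total ΔF = 4.9809 + 0.3114 + 0.1616 = 5.4539 W/m².

ΔF = 5.45 W/m²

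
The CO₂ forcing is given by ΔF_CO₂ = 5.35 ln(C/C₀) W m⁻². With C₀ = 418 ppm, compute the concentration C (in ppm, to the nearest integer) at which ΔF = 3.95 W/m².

Set 5.35 ln(C/418) = 3.95, so ln(C/418) = 3.95/5.35 = 0.73832.
Then C/418 = e^0.73832 = 2.09242, giving C = 418 × 2.09242 = 874.63 ppm.

C ≈ 875 ppm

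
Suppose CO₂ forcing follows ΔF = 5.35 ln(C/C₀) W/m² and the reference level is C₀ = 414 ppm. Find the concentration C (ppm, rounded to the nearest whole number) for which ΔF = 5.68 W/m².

Set 5.35 ln(C/414) = 5.68, so ln(C/414) = 5.68/5.35 = 1.06168.
Then C/414 = e^1.06168 = 2.89122, giving C = 414 × 2.89122 = 1196.97 ppm.

C ≈ 1197 ppm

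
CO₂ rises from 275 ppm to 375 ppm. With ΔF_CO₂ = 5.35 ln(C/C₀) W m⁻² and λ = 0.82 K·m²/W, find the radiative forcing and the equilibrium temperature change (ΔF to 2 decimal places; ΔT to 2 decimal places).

CO₂: 5.35 × ln(375/275) = 5.35 × ln(1.36364) = 5.35 × 0.31016 = 1.6594 W/m².
ΔT = λ ΔF = 0.82 × 1.66 = 1.3612 K.

ΔF = 1.66 W/m²; ΔT = 1.36 K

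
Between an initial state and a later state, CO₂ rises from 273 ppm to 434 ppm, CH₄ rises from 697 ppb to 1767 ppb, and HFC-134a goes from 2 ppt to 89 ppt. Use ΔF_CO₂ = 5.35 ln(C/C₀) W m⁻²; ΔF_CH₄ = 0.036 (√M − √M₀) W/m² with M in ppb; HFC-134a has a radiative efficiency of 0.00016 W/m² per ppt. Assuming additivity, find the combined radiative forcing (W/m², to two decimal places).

ΔF = 3.06 W/m²

CO₂: 5.35 × ln(434/273) = 5.35 × ln(1.58974) = 5.35 × 0.46357 = 2.4801 W/m².
CH₄: 0.036 × (√1767 − √697) = 0.036 × (42.0357 − 26.4008) = 0.036 × 15.6349 = 0.5629 W/m².
HFC-134a: ΔF = 0.00016 × (89 − 2) = 0.00016 × 87 = 0.0139 W/m².
Total ΔF = 2.4801 + 0.5629 + 0.0139 = 3.0569 W/m².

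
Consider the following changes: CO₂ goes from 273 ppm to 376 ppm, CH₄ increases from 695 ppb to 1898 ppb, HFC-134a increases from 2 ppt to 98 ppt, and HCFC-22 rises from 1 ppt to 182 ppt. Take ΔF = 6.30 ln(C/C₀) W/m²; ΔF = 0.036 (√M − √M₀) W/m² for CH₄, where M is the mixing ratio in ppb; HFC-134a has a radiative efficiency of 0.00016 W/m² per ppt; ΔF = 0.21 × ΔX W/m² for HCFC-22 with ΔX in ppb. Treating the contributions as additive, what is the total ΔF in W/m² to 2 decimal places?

ΔF = 2.69 W/m²

CO₂: 6.30 × ln(376/273) = 6.30 × ln(1.37729) = 6.30 × 0.32012 = 2.0168 W/m².
CH₄: 0.036 × (√1898 − √695) = 0.036 × (43.5660 − 26.3629) = 0.036 × 17.2031 = 0.6193 W/m².
HFC-134a: ΔF = 0.00016 × (98 − 2) = 0.00016 × 96 = 0.0154 W/m².
HCFC-22: Δ = 182 − 1 = 181 ppt = 0.181 ppb; ΔF = 0.21 × 0.181 = 0.0380 W/m².
Total ΔF = 2.0168 + 0.6193 + 0.0154 + 0.0380 = 2.6895 W/m².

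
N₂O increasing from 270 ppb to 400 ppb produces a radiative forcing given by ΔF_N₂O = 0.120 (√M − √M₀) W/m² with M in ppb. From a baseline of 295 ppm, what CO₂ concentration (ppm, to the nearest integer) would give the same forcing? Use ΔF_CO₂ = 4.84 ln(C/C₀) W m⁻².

C ≈ 322 ppm

N₂O forcing: 0.120 × (√400 − √270) = 0.120 × (20.0000 − 16.4317) = 0.120 × 3.5683 = 0.42820 W/m².
Set 4.84 ln(C/295) = 0.42820: ln(C/295) = 0.42820/4.84 = 0.08847, so C = 295 × e^0.08847 = 295 × 1.09250 = 322.29 ppm.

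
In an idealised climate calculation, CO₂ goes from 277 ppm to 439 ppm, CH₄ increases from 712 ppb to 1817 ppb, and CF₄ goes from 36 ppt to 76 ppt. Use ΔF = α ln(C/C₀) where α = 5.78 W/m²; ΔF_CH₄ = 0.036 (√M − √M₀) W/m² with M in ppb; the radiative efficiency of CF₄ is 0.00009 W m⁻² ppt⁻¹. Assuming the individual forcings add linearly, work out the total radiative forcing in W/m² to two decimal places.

ΔF = 3.24 W/m²

CO₂: 5.78 × ln(439/277) = 5.78 × ln(1.58484) = 5.78 × 0.46048 = 2.6616 W/m².
CH₄: 0.036 × (√1817 − √712) = 0.036 × (42.6263 − 26.6833) = 0.036 × 15.9430 = 0.5739 W/m².
CF₄: ΔF = 0.00009 × (76 − 36) = 0.00009 × 40 = 0.0036 W/m².
Total ΔF = 2.6616 + 0.5739 + 0.0036 = 3.2391 W/m².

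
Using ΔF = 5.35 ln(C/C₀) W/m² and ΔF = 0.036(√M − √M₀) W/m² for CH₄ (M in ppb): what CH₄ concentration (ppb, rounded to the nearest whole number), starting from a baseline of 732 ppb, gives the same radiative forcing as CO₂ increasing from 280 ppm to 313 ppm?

M ≈ 1902 ppb

CO₂ forcing: 5.35 × ln(313/280) = 5.35 × 0.111414 = 0.59606 W/m².
Set 0.036(√M − √732) = 0.59606: √M = 0.59606/0.036 + √732 = 16.5572 + 27.0555 = 43.6127.
M = (43.6127)² = 1902.07 ppb.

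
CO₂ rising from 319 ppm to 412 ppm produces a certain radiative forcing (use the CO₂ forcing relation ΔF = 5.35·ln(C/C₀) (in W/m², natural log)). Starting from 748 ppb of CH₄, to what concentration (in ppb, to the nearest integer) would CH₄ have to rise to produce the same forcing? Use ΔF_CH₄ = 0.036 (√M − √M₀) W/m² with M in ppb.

M ≈ 4273 ppb

CO₂ forcing: 5.35 × ln(412/319) = 5.35 × 0.255832 = 1.36870 W/m².
Set 0.036(√M − √748) = 1.36870: √M = 1.36870/0.036 + √748 = 38.0194 + 27.3496 = 65.3690.
M = (65.3690)² = 4273.11 ppb.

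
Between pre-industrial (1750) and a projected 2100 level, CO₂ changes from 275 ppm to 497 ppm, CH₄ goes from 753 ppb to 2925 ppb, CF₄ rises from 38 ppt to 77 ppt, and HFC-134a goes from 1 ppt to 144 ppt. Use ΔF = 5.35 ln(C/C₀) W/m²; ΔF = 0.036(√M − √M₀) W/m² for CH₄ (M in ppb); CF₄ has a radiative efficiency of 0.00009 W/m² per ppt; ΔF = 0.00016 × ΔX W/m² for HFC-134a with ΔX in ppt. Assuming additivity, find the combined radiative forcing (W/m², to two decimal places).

CO₂: 5.35 × ln(497/275) = 5.35 × ln(1.80727) = 5.35 × 0.59182 = 3.1662 W/m².
CH₄: 0.036 × (√2925 − √753) = 0.036 × (54.0833 − 27.4408) = 0.036 × 26.6425 = 0.9591 W/m².
CF₄: ΔF = 0.00009 × (77 − 38) = 0.00009 × 39 = 0.0035 W/m².
HFC-134a: ΔF = 0.00016 × (144 − 1) = 0.00016 × 143 = 0.0229 W/m².
Total ΔF = 3.1662 + 0.9591 + 0.0035 + 0.0229 = 4.1517 W/m².

ΔF = 4.15 W/m²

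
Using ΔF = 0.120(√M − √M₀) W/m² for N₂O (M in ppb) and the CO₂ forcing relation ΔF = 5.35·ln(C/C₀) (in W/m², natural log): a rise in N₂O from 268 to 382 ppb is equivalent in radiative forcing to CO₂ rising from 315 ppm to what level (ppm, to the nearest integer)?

N₂O forcing: 0.120 × (√382 − √268) = 0.120 × (19.5448 − 16.3707) = 0.120 × 3.1741 = 0.38089 W/m².
Set 5.35 ln(C/315) = 0.38089: ln(C/315) = 0.38089/5.35 = 0.07119, so C = 315 × e^0.07119 = 315 × 1.07379 = 338.24 ppm.

C ≈ 338 ppm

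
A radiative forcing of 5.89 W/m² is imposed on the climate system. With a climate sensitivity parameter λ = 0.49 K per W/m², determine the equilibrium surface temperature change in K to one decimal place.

ΔT = 2.9 K

ΔT = λ ΔF = 0.49 × 5.89 = 2.8861 K.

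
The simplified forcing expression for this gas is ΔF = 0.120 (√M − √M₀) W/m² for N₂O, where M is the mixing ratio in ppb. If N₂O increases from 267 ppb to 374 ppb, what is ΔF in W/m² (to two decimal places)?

N₂O: 0.120 × (√374 − √267) = 0.120 × (19.3391 − 16.3401) = 0.120 × 2.9990 = 0.3599 W/m².

ΔF = 0.36 W/m²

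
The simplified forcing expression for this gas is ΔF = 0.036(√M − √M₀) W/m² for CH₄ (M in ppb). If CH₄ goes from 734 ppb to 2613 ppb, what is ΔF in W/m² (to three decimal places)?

ΔF = 0.865 W/m²

CH₄: 0.036 × (√2613 − √734) = 0.036 × (51.1175 − 27.0924) = 0.036 × 24.0251 = 0.8649 W/m².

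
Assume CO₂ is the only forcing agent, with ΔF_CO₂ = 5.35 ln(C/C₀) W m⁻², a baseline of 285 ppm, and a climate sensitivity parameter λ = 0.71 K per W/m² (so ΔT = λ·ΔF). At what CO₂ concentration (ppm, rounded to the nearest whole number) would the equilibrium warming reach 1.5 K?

Required forcing: ΔF = ΔT/λ = 1.5/0.71 = 2.1127 W/m².
Then ln(C/285) = ΔF/5.35 = 2.1127/5.35 = 0.39490.
So C = 285 × e^0.39490 = 285 × 1.48424 = 423.01 ppm.

C ≈ 423 ppm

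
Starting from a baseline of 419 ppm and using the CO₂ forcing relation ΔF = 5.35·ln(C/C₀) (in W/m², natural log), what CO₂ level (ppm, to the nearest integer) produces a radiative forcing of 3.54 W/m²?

Set 5.35 ln(C/419) = 3.54, so ln(C/419) = 3.54/5.35 = 0.66168.
Then C/419 = e^0.66168 = 1.93805, giving C = 419 × 1.93805 = 812.04 ppm.

C ≈ 812 ppm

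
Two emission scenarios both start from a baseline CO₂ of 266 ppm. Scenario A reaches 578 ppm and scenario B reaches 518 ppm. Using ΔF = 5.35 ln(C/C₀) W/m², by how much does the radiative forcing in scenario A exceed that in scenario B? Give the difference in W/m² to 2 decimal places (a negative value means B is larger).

ΔF_A = 5.35 ln(578/266) = 5.35 × 0.77608 = 4.1520 W/m².
ΔF_B = 5.35 ln(518/266) = 5.35 × 0.66648 = 3.5657 W/m².
Difference: 4.1520 − 3.5657 = 0.5863 W/m².

ΔF_A − ΔF_B = 0.59 W/m²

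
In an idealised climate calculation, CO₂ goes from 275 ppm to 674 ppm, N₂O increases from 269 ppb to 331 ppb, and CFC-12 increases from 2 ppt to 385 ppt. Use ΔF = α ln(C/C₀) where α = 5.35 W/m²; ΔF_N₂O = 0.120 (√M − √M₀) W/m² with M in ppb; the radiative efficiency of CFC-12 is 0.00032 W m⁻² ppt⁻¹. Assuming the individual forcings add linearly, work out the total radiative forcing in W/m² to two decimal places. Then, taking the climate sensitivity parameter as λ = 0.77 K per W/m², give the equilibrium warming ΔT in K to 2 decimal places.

CO₂: 5.35 × ln(674/275) = 5.35 × ln(2.45091) = 5.35 × 0.89646 = 4.7961 W/m².
N₂O: 0.120 × (√331 − √269) = 0.120 × (18.1934 − 16.4012) = 0.120 × 1.7922 = 0.2151 W/m².
CFC-12: ΔF = 0.00032 × (385 − 2) = 0.00032 × 383 = 0.1226 W/m².
Total ΔF = 4.7961 + 0.2151 + 0.1226 = 5.1338 W/m².
ΔT = λ ΔF = 0.77 × 5.13 = 3.9501 K.

ΔF = 5.13 W/m²; ΔT = 3.95 K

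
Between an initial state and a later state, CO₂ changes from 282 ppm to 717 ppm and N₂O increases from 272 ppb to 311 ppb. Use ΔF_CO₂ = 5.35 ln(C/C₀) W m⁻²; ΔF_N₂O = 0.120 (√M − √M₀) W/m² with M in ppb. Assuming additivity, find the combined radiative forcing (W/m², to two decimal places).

ΔF = 5.13 W/m²

CO₂: 5.35 × ln(717/282) = 5.35 × ln(2.54255) = 5.35 × 0.93317 = 4.9925 W/m².
N₂O: 0.120 × (√311 − √272) = 0.120 × (17.6352 − 16.4924) = 0.120 × 1.1428 = 0.1371 W/m².
Total ΔF = 4.9925 + 0.1371 = 5.1296 W/m².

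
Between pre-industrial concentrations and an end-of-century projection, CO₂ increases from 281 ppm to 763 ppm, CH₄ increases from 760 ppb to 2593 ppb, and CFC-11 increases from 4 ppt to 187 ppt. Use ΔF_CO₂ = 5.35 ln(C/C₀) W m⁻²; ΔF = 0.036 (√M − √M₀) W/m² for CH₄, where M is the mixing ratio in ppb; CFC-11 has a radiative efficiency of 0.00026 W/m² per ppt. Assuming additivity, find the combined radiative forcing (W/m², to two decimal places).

ΔF = 6.23 W/m²

CO₂: 5.35 × ln(763/281) = 5.35 × ln(2.71530) = 5.35 × 0.99890 = 5.3441 W/m².
CH₄: 0.036 × (√2593 − √760) = 0.036 × (50.9215 − 27.5681) = 0.036 × 23.3534 = 0.8407 W/m².
CFC-11: ΔF = 0.00026 × (187 − 4) = 0.00026 × 183 = 0.0476 W/m².
Total ΔF = 5.3441 + 0.8407 + 0.0476 = 6.2324 W/m².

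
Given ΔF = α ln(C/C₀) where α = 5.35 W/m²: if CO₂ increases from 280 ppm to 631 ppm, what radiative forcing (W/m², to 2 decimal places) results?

CO₂: 5.35 × ln(631/280) = 5.35 × ln(2.25357) = 5.35 × 0.81252 = 4.3470 W/m².

ΔF = 4.35 W/m²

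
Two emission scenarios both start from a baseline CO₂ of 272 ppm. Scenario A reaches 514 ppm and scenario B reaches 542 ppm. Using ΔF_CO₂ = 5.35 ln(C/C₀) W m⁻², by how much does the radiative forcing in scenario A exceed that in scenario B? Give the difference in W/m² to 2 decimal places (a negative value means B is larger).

ΔF_A = 5.35 ln(514/272) = 5.35 × 0.63642 = 3.4048 W/m².
ΔF_B = 5.35 ln(542/272) = 5.35 × 0.68946 = 3.6886 W/m².
Difference: 3.4048 − 3.6886 = -0.2838 W/m².

ΔF_A − ΔF_B = -0.28 W/m²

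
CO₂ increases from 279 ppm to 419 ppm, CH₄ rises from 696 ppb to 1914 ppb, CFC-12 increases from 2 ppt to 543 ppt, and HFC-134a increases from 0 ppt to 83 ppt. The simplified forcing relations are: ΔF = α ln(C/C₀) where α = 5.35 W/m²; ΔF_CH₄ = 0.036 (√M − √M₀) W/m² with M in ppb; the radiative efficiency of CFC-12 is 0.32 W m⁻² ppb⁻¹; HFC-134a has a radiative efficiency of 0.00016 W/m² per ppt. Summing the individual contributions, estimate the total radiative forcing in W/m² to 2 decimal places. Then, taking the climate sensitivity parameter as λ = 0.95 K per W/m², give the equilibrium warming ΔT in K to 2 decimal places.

ΔF = 2.99 W/m²; ΔT = 2.84 K

CO₂: 5.35 × ln(419/279) = 5.35 × ln(1.50179) = 5.35 × 0.40666 = 2.1756 W/m².
CH₄: 0.036 × (√1914 − √696) = 0.036 × (43.7493 − 26.3818) = 0.036 × 17.3675 = 0.6252 W/m².
CFC-12: Δ = 543 − 2 = 541 ppt = 0.541 ppb; ΔF = 0.32 × 0.541 = 0.1731 W/m².
HFC-134a: ΔF = 0.00016 × (83 − 0) = 0.00016 × 83 = 0.0133 W/m².
Total ΔF = 2.1756 + 0.6252 + 0.1731 + 0.0133 = 2.9872 W/m².
ΔT = λ ΔF = 0.95 × 2.99 = 2.8405 K.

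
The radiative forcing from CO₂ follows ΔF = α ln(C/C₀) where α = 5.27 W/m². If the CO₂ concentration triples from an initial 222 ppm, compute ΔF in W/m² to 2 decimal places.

Because the forcing depends only on the ratio C/C₀, the initial concentration does not enter.
ΔF = 5.27 × ln(3) = 5.27 × 1.09861 = 5.7897 W/m².

ΔF = 5.79 W/m²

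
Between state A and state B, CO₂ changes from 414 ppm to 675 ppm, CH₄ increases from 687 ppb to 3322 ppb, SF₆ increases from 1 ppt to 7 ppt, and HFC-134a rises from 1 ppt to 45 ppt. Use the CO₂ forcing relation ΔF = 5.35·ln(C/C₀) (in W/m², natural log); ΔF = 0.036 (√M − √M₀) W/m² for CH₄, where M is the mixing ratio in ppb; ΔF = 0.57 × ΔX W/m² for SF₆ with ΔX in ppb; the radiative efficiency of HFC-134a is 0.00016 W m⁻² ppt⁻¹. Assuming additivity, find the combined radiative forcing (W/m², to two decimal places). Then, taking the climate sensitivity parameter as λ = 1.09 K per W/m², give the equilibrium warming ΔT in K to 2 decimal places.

ΔF = 3.76 W/m²; ΔT = 4.10 K

CO₂: 5.35 × ln(675/414) = 5.35 × ln(1.63043) = 5.35 × 0.48884 = 2.6153 W/m².
CH₄: 0.036 × (√3322 − √687) = 0.036 × (57.6368 − 26.2107) = 0.036 × 31.4261 = 1.1313 W/m².
SF₆: Δ = 7 − 1 = 6 ppt = 0.006 ppb; ΔF = 0.57 × 0.006 = 0.0034 W/m².
HFC-134a: ΔF = 0.00016 × (45 − 1) = 0.00016 × 44 = 0.0070 W/m².
Total ΔF = 2.6153 + 1.1313 + 0.0034 + 0.0070 = 3.7570 W/m².
ΔT = λ ΔF = 1.09 × 3.76 = 4.0984 K.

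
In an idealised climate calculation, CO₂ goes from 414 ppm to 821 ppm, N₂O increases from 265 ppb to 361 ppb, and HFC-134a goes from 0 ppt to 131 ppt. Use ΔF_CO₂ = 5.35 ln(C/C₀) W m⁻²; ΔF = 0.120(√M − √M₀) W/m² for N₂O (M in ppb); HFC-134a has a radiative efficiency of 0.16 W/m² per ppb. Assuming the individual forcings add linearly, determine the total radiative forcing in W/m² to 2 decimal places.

CO₂: 5.35 × ln(821/414) = 5.35 × ln(1.98309) = 5.35 × 0.68466 = 3.6629 W/m².
N₂O: 0.120 × (√361 − √265) = 0.120 × (19.0000 − 16.2788) = 0.120 × 2.7212 = 0.3265 W/m².
HFC-134a: Δ = 131 − 0 = 131 ppt = 0.131 ppb; ΔF = 0.16 × 0.131 = 0.0210 W/m².
Total ΔF = 3.6629 + 0.3265 + 0.0210 = 4.0104 W/m².

ΔF = 4.01 W/m²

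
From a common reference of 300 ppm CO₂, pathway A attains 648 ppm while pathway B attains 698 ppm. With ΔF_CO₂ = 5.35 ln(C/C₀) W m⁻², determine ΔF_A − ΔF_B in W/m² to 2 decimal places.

ΔF_A − ΔF_B = -0.40 W/m²

ΔF_A = 5.35 ln(648/300) = 5.35 × 0.77011 = 4.1201 W/m².
ΔF_B = 5.35 ln(698/300) = 5.35 × 0.84444 = 4.5178 W/m².
Difference: 4.1201 − 4.5178 = -0.3977 W/m².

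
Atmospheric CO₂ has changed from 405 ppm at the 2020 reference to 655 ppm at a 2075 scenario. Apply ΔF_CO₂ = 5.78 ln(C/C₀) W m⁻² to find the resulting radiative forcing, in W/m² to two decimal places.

CO₂: 5.78 × ln(655/405) = 5.78 × ln(1.61728) = 5.78 × 0.48075 = 2.7787 W/m².

ΔF = 2.78 W/m²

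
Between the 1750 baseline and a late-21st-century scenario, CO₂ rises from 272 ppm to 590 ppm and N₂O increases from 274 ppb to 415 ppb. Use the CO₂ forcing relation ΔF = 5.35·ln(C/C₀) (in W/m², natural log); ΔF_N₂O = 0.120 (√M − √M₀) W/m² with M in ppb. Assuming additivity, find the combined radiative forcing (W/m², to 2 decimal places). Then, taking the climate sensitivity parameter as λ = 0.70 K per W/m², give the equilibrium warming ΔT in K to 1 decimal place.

ΔF = 4.60 W/m²; ΔT = 3.2 K

CO₂: 5.35 × ln(590/272) = 5.35 × ln(2.16912) = 5.35 × 0.77432 = 4.1426 W/m².
N₂O: 0.120 × (√415 − √274) = 0.120 × (20.3715 − 16.5529) = 0.120 × 3.8186 = 0.4582 W/m².
Total ΔF = 4.1426 + 0.4582 = 4.6008 W/m².
ΔT = λ ΔF = 0.70 × 4.60 = 3.2200 K.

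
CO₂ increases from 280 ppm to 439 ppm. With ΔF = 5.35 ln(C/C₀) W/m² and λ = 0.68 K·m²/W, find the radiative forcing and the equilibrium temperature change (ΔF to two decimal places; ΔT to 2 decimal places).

CO₂: 5.35 × ln(439/280) = 5.35 × ln(1.56786) = 5.35 × 0.44971 = 2.4059 W/m².
ΔT = λ ΔF = 0.68 × 2.41 = 1.6388 K.

ΔF = 2.41 W/m²; ΔT = 1.64 K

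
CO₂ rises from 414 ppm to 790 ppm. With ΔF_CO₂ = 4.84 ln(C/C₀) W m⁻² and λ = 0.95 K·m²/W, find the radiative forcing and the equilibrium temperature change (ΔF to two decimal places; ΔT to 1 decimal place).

CO₂: 4.84 × ln(790/414) = 4.84 × ln(1.90821) = 4.84 × 0.64617 = 3.1275 W/m².
ΔT = λ ΔF = 0.95 × 3.13 = 2.9735 K.

ΔF = 3.13 W/m²; ΔT = 3.0 K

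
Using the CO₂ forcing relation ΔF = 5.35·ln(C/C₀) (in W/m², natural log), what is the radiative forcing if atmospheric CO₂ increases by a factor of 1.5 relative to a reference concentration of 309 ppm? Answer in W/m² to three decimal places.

ΔF = 2.169 W/m²

Because the forcing depends only on the ratio C/C₀, the initial concentration does not enter.
ΔF = 5.35 × ln(1.5) = 5.35 × 0.40547 = 2.1693 W/m².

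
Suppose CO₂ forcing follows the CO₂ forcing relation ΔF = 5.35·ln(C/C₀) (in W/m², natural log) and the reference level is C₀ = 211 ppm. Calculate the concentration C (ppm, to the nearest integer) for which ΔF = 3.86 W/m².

C ≈ 434 ppm

Set 5.35 ln(C/211) = 3.86, so ln(C/211) = 3.86/5.35 = 0.72150.
Then C/211 = e^0.72150 = 2.05752, giving C = 211 × 2.05752 = 434.14 ppm.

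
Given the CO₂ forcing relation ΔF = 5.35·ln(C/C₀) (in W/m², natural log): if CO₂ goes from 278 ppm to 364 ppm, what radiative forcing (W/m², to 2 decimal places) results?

CO₂: 5.35 × ln(364/278) = 5.35 × ln(1.30935) = 5.35 × 0.26953 = 1.4420 W/m².

ΔF = 1.44 W/m²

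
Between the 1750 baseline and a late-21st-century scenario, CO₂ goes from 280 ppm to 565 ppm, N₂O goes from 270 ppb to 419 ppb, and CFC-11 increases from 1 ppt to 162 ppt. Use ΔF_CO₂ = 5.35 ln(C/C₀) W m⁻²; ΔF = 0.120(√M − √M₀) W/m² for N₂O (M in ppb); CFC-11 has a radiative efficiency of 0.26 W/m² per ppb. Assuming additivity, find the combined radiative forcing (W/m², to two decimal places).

ΔF = 4.28 W/m²

CO₂: 5.35 × ln(565/280) = 5.35 × ln(2.01786) = 5.35 × 0.70204 = 3.7559 W/m².
N₂O: 0.120 × (√419 − √270) = 0.120 × (20.4695 − 16.4317) = 0.120 × 4.0378 = 0.4845 W/m².
CFC-11: Δ = 162 − 1 = 161 ppt = 0.161 ppb; ΔF = 0.26 × 0.161 = 0.0419 W/m².
Total ΔF = 3.7559 + 0.4845 + 0.0419 = 4.2823 W/m².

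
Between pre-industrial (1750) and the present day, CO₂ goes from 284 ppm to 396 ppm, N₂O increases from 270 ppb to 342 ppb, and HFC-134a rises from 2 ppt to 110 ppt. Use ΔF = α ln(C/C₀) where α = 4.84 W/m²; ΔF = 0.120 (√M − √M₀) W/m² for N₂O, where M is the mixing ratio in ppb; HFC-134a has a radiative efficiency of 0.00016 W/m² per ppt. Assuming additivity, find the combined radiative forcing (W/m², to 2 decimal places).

ΔF = 1.87 W/m²

CO₂: 4.84 × ln(396/284) = 4.84 × ln(1.39437) = 4.84 × 0.33244 = 1.6090 W/m².
N₂O: 0.120 × (√342 − √270) = 0.120 × (18.4932 − 16.4317) = 0.120 × 2.0615 = 0.2474 W/m².
HFC-134a: ΔF = 0.00016 × (110 − 2) = 0.00016 × 108 = 0.0173 W/m².
Total ΔF = 1.6090 + 0.2474 + 0.0173 = 1.8737 W/m².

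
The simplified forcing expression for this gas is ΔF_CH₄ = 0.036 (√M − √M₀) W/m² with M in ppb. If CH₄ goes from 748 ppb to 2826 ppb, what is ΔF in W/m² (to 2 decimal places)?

ΔF = 0.93 W/m²

CH₄: 0.036 × (√2826 − √748) = 0.036 × (53.1601 − 27.3496) = 0.036 × 25.8105 = 0.9292 W/m².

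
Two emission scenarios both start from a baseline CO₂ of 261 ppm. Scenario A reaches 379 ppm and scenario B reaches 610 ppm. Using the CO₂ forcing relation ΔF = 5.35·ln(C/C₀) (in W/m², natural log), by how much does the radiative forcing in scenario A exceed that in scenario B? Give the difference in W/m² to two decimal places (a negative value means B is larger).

ΔF_A − ΔF_B = -2.55 W/m²

ΔF_A = 5.35 ln(379/261) = 5.35 × 0.37302 = 1.9957 W/m².
ΔF_B = 5.35 ln(610/261) = 5.35 × 0.84894 = 4.5418 W/m².
Difference: 1.9957 − 4.5418 = -2.5461 W/m².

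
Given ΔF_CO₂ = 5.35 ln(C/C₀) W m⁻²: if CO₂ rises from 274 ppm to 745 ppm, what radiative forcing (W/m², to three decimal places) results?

CO₂: 5.35 × ln(745/274) = 5.35 × ln(2.71898) = 5.35 × 1.00026 = 5.3514 W/m².

ΔF = 5.351 W/m²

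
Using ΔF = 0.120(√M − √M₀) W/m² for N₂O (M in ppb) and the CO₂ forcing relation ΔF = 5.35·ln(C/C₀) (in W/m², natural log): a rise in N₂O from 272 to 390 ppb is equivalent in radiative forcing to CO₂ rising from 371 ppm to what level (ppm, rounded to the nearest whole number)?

N₂O forcing: 0.120 × (√390 − √272) = 0.120 × (19.7484 − 16.4924) = 0.120 × 3.2560 = 0.39072 W/m².
Set 5.35 ln(C/371) = 0.39072: ln(C/371) = 0.39072/5.35 = 0.07303, so C = 371 × e^0.07303 = 371 × 1.07576 = 399.11 ppm.

C ≈ 399 ppm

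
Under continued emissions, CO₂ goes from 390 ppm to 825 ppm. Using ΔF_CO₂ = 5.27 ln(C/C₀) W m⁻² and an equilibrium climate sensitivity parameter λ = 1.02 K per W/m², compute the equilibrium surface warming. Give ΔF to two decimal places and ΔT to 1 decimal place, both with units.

CO₂: 5.27 × ln(825/390) = 5.27 × ln(2.11538) = 5.27 × 0.74923 = 3.9484 W/m².
ΔT = λ ΔF = 1.02 × 3.95 = 4.0290 K.

ΔF = 3.95 W/m²; ΔT = 4.0 K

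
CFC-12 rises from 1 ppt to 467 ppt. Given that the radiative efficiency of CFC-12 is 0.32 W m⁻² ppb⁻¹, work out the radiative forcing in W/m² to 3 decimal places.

ΔF = 0.149 W/m²

CFC-12: Δ = 467 − 1 = 466 ppt = 0.466 ppb; ΔF = 0.32 × 0.466 = 0.1491 W/m².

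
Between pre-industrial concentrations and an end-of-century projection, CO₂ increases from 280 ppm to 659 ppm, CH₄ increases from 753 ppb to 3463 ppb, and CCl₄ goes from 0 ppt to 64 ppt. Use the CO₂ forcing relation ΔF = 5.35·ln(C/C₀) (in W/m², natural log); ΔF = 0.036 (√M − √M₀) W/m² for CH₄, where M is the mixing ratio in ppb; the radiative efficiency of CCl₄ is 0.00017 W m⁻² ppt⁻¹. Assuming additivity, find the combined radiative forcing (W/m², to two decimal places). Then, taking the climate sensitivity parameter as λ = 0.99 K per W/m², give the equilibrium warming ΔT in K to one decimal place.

ΔF = 5.72 W/m²; ΔT = 5.7 K

CO₂: 5.35 × ln(659/280) = 5.35 × ln(2.35357) = 5.35 × 0.85593 = 4.5792 W/m².
CH₄: 0.036 × (√3463 − √753) = 0.036 × (58.8473 − 27.4408) = 0.036 × 31.4065 = 1.1306 W/m².
CCl₄: ΔF = 0.00017 × (64 − 0) = 0.00017 × 64 = 0.0109 W/m².
Total ΔF = 4.5792 + 1.1306 + 0.0109 = 5.7207 W/m².
ΔT = λ ΔF = 0.99 × 5.72 = 5.6628 K.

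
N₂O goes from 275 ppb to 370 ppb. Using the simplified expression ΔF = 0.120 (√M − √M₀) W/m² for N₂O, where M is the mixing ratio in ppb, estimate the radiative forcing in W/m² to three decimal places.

N₂O: 0.120 × (√370 − √275) = 0.120 × (19.2354 − 16.5831) = 0.120 × 2.6523 = 0.3183 W/m².

ΔF = 0.318 W/m²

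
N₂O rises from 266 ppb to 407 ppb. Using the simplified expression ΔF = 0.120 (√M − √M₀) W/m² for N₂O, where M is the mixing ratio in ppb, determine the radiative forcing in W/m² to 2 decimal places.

N₂O: 0.120 × (√407 − √266) = 0.120 × (20.1742 − 16.3095) = 0.120 × 3.8647 = 0.4638 W/m².

ΔF = 0.46 W/m²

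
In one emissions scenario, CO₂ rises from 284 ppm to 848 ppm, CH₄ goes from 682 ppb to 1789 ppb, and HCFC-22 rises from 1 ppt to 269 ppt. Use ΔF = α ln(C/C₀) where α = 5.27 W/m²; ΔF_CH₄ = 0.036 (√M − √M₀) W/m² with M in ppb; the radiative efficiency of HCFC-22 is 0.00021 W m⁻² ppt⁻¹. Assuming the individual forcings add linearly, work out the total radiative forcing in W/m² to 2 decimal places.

CO₂: 5.27 × ln(848/284) = 5.27 × ln(2.98592) = 5.27 × 1.09391 = 5.7649 W/m².
CH₄: 0.036 × (√1789 − √682) = 0.036 × (42.2966 − 26.1151) = 0.036 × 16.1815 = 0.5825 W/m².
HCFC-22: ΔF = 0.00021 × (269 − 1) = 0.00021 × 268 = 0.0563 W/m².
Total ΔF = 5.7649 + 0.5825 + 0.0563 = 6.4037 W/m².

ΔF = 6.40 W/m²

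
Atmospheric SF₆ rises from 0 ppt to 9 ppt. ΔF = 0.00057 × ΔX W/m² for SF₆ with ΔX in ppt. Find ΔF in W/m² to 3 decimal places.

ΔF = 0.005 W/m²

SF₆: ΔF = 0.00057 × (9 − 0) = 0.00057 × 9 = 0.0051 W/m².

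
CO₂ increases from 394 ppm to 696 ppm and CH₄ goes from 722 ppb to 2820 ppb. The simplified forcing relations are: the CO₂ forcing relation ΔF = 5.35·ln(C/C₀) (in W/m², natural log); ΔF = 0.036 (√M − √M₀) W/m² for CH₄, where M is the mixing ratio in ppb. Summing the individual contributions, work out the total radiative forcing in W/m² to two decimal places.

CO₂: 5.35 × ln(696/394) = 5.35 × ln(1.76650) = 5.35 × 0.56900 = 3.0442 W/m².
CH₄: 0.036 × (√2820 − √722) = 0.036 × (53.1037 − 26.8701) = 0.036 × 26.2336 = 0.9444 W/m².
Total ΔF = 3.0442 + 0.9444 = 3.9886 W/m².

ΔF = 3.99 W/m²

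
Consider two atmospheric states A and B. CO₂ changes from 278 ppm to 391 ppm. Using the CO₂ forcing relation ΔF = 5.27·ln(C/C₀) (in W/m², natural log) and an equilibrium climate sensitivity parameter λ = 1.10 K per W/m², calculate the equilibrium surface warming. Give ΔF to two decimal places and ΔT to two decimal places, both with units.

CO₂: 5.27 × ln(391/278) = 5.27 × ln(1.40647) = 5.27 × 0.34108 = 1.7975 W/m².
ΔT = λ ΔF = 1.10 × 1.80 = 1.9800 K.

ΔF = 1.80 W/m²; ΔT = 1.98 K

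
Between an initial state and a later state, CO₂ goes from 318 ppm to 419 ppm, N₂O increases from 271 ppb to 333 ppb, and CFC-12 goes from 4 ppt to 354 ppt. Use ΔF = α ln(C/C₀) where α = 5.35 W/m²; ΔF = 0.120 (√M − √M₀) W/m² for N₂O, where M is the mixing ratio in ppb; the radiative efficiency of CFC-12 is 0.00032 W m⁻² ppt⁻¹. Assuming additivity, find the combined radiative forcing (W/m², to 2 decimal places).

CO₂: 5.35 × ln(419/318) = 5.35 × ln(1.31761) = 5.35 × 0.27582 = 1.4756 W/m².
N₂O: 0.120 × (√333 − √271) = 0.120 × (18.2483 − 16.4621) = 0.120 × 1.7862 = 0.2143 W/m².
CFC-12: ΔF = 0.00032 × (354 − 4) = 0.00032 × 350 = 0.1120 W/m².
Total ΔF = 1.4756 + 0.2143 + 0.1120 = 1.8019 W/m².

ΔF = 1.80 W/m²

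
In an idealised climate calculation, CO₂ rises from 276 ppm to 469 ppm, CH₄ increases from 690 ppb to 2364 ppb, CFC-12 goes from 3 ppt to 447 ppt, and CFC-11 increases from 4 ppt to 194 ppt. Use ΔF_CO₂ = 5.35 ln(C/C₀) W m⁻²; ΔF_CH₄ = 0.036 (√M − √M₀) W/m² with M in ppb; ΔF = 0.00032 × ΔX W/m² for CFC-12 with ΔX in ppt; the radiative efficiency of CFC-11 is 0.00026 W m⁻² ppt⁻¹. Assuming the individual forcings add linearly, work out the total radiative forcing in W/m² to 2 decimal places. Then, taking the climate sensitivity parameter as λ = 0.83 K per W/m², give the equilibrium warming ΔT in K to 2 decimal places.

ΔF = 3.83 W/m²; ΔT = 3.18 K

CO₂: 5.35 × ln(469/276) = 5.35 × ln(1.69928) = 5.35 × 0.53020 = 2.8366 W/m².
CH₄: 0.036 × (√2364 − √690) = 0.036 × (48.6210 − 26.2679) = 0.036 × 22.3531 = 0.8047 W/m².
CFC-12: ΔF = 0.00032 × (447 − 3) = 0.00032 × 444 = 0.1421 W/m².
CFC-11: ΔF = 0.00026 × (194 − 4) = 0.00026 × 190 = 0.0494 W/m².
Total ΔF = 2.8366 + 0.8047 + 0.1421 + 0.0494 = 3.8328 W/m².
ΔT = λ ΔF = 0.83 × 3.83 = 3.1789 K.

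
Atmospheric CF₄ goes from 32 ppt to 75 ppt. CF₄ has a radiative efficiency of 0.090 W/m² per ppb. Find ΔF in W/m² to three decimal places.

ΔF = 0.004 W/m²

CF₄: Δ = 75 − 32 = 43 ppt = 0.043 ppb; ΔF = 0.090 × 0.043 = 0.0039 W/m².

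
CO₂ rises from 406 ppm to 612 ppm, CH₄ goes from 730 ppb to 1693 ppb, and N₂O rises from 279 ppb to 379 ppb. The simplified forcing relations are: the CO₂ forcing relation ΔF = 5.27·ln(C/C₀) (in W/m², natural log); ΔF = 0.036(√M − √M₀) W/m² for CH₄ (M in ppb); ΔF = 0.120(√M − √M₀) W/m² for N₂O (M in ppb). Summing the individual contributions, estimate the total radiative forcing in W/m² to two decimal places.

CO₂: 5.27 × ln(612/406) = 5.27 × ln(1.50739) = 5.27 × 0.41038 = 2.1627 W/m².
CH₄: 0.036 × (√1693 − √730) = 0.036 × (41.1461 − 27.0185) = 0.036 × 14.1276 = 0.5086 W/m².
N₂O: 0.120 × (√379 − √279) = 0.120 × (19.4679 − 16.7033) = 0.120 × 2.7646 = 0.3318 W/m².
Total ΔF = 2.1627 + 0.5086 + 0.3318 = 3.0031 W/m².

ΔF = 3.00 W/m²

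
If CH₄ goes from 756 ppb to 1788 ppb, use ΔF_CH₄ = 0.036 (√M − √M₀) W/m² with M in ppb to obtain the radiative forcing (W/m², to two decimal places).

CH₄: 0.036 × (√1788 − √756) = 0.036 × (42.2847 − 27.4955) = 0.036 × 14.7892 = 0.5324 W/m².

ΔF = 0.53 W/m²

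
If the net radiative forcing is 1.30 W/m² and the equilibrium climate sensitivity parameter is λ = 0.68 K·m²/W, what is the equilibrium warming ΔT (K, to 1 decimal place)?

ΔT = λ ΔF = 0.68 × 1.30 = 0.8840 K.

ΔT = 0.9 K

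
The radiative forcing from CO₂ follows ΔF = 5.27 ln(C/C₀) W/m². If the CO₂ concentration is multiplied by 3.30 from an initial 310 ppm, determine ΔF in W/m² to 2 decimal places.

ΔF = 6.29 W/m²

Because the forcing depends only on the ratio C/C₀, the initial concentration does not enter.
ΔF = 5.27 × ln(3.30) = 5.27 × 1.19392 = 6.2920 W/m².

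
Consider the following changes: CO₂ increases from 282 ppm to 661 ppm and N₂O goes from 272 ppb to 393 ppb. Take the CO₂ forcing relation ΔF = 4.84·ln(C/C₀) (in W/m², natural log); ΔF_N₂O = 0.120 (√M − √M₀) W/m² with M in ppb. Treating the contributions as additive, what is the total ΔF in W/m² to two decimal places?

ΔF = 4.52 W/m²

CO₂: 4.84 × ln(661/282) = 4.84 × ln(2.34397) = 4.84 × 0.85185 = 4.1230 W/m².
N₂O: 0.120 × (√393 − √272) = 0.120 × (19.8242 − 16.4924) = 0.120 × 3.3318 = 0.3998 W/m².
Total ΔF = 4.1230 + 0.3998 = 4.5228 W/m².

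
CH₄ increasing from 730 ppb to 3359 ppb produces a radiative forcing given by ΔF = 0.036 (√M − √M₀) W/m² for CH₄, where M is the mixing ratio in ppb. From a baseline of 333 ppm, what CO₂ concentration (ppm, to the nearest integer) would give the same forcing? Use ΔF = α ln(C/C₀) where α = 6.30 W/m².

C ≈ 397 ppm

CH₄ forcing: 0.036 × (√3359 − √730) = 0.036 × (57.9569 − 27.0185) = 0.036 × 30.9384 = 1.11378 W/m².
Set 6.30 ln(C/333) = 1.11378: ln(C/333) = 1.11378/6.30 = 0.17679, so C = 333 × e^0.17679 = 333 × 1.19338 = 397.40 ppm.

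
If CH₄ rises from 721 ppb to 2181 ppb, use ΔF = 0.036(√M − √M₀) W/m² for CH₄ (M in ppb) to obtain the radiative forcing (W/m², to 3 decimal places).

ΔF = 0.715 W/m²

CH₄: 0.036 × (√2181 − √721) = 0.036 × (46.7012 − 26.8514) = 0.036 × 19.8498 = 0.7146 W/m².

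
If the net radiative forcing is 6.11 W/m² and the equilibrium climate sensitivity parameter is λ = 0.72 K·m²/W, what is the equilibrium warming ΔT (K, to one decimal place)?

ΔT = 4.4 K

ΔT = λ ΔF = 0.72 × 6.11 = 4.3992 K.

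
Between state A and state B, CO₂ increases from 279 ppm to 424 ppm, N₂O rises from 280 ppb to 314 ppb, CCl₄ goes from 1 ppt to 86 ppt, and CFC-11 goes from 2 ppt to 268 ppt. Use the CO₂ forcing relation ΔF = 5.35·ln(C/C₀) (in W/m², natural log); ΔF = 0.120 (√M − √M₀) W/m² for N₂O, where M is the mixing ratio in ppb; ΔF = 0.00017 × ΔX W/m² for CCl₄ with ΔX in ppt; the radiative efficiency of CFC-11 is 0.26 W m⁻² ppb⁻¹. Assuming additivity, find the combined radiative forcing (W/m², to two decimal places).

CO₂: 5.35 × ln(424/279) = 5.35 × ln(1.51971) = 5.35 × 0.41852 = 2.2391 W/m².
N₂O: 0.120 × (√314 − √280) = 0.120 × (17.7200 − 16.7332) = 0.120 × 0.9868 = 0.1184 W/m².
CCl₄: ΔF = 0.00017 × (86 − 1) = 0.00017 × 85 = 0.0145 W/m².
CFC-11: Δ = 268 − 2 = 266 ppt = 0.266 ppb; ΔF = 0.26 × 0.266 = 0.0692 W/m².
Total ΔF = 2.2391 + 0.1184 + 0.0145 + 0.0692 = 2.4412 W/m².

ΔF = 2.44 W/m²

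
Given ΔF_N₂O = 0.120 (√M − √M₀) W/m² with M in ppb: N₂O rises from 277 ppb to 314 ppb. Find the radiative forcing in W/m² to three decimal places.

ΔF = 0.129 W/m²

N₂O: 0.120 × (√314 − √277) = 0.120 × (17.7200 − 16.6433) = 0.120 × 1.0767 = 0.1292 W/m².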